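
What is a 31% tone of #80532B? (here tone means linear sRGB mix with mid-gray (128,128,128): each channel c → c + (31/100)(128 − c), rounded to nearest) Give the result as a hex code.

#806145

#80532B is rgb(128, 83, 43).
Per channel, c → c + 0.31(128 − c):
  R: 128 + 0.31×(128−128) = 128 + 0 = 128 → 128
  G: 83 + 0.31×(128−83) = 83 + 13.95 = 96.95 → 97
  B: 43 + 0.31×(128−43) = 43 + 26.35 = 69.35 → 69
rgb(128, 97, 69) = #806145.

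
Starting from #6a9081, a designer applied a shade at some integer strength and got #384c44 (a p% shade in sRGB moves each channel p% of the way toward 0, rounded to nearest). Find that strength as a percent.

#6a9081 is rgb(106, 144, 129); #384c44 is rgb(56, 76, 68).
On the G channel (widest range): 76 ≈ 144 + (p/100)(0 − 144), so p ≈ 100×(76 − 144)/(0 − 144) = -6800/-144 = 47.22.
p = 47 reproduces all three channels after rounding.

47%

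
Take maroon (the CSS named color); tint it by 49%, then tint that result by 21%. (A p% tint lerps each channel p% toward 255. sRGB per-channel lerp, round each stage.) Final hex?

CSS maroon is rgb(128, 0, 0).
A 49% tint moves each channel 49% toward 255:
  R: 128 + 0.49×(255−128) = 128 + 62.23 = 190.23 → 190
  G: 0 + 124.95 = 124.95 → 125
  B: 0 + 0.49×(255−0) = 0 + 124.95 = 124.95 → 125
After the tint: rgb(190, 125, 125) = #be7d7d.
Lerp each channel 21% toward 255:
  R: 190 + 0.21×(255−190) = 190 + 13.65 = 203.65 → 204
  G: 125 + 0.21×(255−125) = 125 + 27.3 = 152.3 → 152
  B: 125 + 0.21×(255−125) = 125 + 27.3 = 152.3 → 152
rgb(204, 152, 152) = #cc9898.

#cc9898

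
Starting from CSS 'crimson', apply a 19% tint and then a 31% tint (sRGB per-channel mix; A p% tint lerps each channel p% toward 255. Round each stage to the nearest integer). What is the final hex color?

#EC7C92

CSS crimson is rgb(220, 20, 60).
Per channel, c → c + 0.19(255 − c):
  R: 220 + 0.19×(255−220) = 220 + 6.65 = 226.65 → 227
  G: 20 + 44.65 = 64.65 → 65
  B: 60 + 0.19×(255−60) = 60 + 37.05 = 97.05 → 97
After the tint: rgb(227, 65, 97) = #E34161.
Lerp each channel 31% toward 255:
  R: 227 + 0.31×(255−227) = 227 + 8.68 = 235.68 → 236
  G: 65 + 0.31×(255−65) = 65 + 58.9 = 123.9 → 124
  B: 97 + 0.31×(255−97) = 97 + 48.98 = 145.98 → 146
rgb(236, 124, 146) = #EC7C92.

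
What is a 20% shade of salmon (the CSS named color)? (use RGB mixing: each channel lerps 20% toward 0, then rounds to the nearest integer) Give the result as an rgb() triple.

rgb(200, 102, 91)

CSS salmon is rgb(250, 128, 114).
Lerp each channel 20% toward 0:
  R: 250 − 50 = 200 → 200
  G: 128 + 0.2×(0−128) = 128 − 25.6 = 102.4 → 102
  B: 114 + 0.2×(0−114) = 114 − 22.8 = 91.2 → 91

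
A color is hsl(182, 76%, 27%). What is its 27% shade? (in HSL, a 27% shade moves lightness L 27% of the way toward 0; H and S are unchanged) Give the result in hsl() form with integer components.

hsl(182, 76%, 20%)

L moves 27% from 27 toward 0: 27 − 7.29 = 19.71 → 20.
H and S are unchanged.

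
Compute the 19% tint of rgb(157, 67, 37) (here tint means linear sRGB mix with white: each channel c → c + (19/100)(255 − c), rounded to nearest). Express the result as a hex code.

A 19% tint moves each channel 19% toward 255:
  R: 157 + 0.19×(255−157) = 157 + 18.62 = 175.62 → 176
  G: 67 + 35.72 = 102.72 → 103
  B: 37 + 41.42 = 78.42 → 78
rgb(176, 103, 78) = #B0674E.

#B0674E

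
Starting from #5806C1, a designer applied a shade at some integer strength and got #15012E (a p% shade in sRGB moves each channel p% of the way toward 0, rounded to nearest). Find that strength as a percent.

#5806C1 is rgb(88, 6, 193); #15012E is rgb(21, 1, 46).
On the B channel (widest range): 46 ≈ 193 + (p/100)(0 − 193), so p ≈ 100×(46 − 193)/(0 − 193) = -14700/-193 = 76.17.
p = 76 reproduces all three channels after rounding.

76%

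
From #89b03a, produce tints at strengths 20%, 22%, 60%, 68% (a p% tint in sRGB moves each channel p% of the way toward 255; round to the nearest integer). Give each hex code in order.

#a1c061, #a3c165, #d0dfb0, #d9e6c0

#89b03a is rgb(137, 176, 58).
20%: (137 + 23.6 = 160.6→161, 176 + 15.8 = 191.8→192, 58 + 39.4 = 97.4→97) → #a1c061
22%: (137 + 25.96 = 162.96→163, 176 + 17.38 = 193.38→193, 58 + 43.34 = 101.34→101) → #a3c165
60%: (137 + 70.8 = 207.8→208, 176 + 47.4 = 223.4→223, 58 + 118.2 = 176.2→176) → #d0dfb0
68%: (137 + 80.24 = 217.24→217, 176 + 53.72 = 229.72→230, 58 + 133.96 = 191.96→192) → #d9e6c0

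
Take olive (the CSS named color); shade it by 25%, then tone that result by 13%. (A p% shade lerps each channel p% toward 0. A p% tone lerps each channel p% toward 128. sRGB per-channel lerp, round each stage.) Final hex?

CSS olive is rgb(128, 128, 0).
A 25% shade moves each channel 25% toward 0:
  R: 128 − 32 = 96 → 96
  G: 128 + 0.25×(0−128) = 128 − 32 = 96 → 96
  B: 0 + 0.25×(0−0) = 0 + 0 = 0 → 0
After the shade: rgb(96, 96, 0) = #606000.
A 13% tone moves each channel 13% toward 128:
  R: 96 + 4.16 = 100.16 → 100
  G: 96 + 4.16 = 100.16 → 100
  B: 0 + 16.64 = 16.64 → 17
rgb(100, 100, 17) = #646411.

#646411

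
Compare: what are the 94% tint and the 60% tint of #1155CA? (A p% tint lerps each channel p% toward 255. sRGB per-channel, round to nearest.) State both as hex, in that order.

#F1F5FC, #A0BBEA

#1155CA is rgb(17, 85, 202).
94% tint:
  R: 17 + 0.94×(255−17) = 17 + 223.72 = 240.72 → 241
  G: 85 + 0.94×(255−85) = 85 + 159.8 = 244.8 → 245
  B: 202 + 49.82 = 251.82 → 252
  → #F1F5FC
60% tint:
  R: 17 + 142.8 = 159.8 → 160
  G: 85 + 0.6×(255−85) = 85 + 102 = 187 → 187
  B: 202 + 31.8 = 233.8 → 234
  → #A0BBEA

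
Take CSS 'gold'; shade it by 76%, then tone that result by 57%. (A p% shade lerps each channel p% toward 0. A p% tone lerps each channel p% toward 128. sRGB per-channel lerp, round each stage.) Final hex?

#635F49

CSS gold is rgb(255, 215, 0).
A 76% shade moves each channel 76% toward 0:
  R: 255 + 0.76×(0−255) = 255 − 193.8 = 61.2 → 61
  G: 215 + 0.76×(0−215) = 215 − 163.4 = 51.6 → 52
  B: 0 + 0.76×(0−0) = 0 + 0 = 0 → 0
After the shade: rgb(61, 52, 0) = #3D3400.
A 57% tone moves each channel 57% toward 128:
  R: 61 + 38.19 = 99.19 → 99
  G: 52 + 0.57×(128−52) = 52 + 43.32 = 95.32 → 95
  B: 0 + 72.96 = 72.96 → 73
rgb(99, 95, 73) = #635F49.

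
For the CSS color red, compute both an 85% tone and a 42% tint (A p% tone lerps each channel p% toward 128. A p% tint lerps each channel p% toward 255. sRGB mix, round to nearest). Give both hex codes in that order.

CSS red is rgb(255, 0, 0).
85% tone:
  R: 255 + 0.85×(128−255) = 255 − 107.95 = 147.05 → 147
  G: 0 + 0.85×(128−0) = 0 + 108.8 = 108.8 → 109
  B: 0 + 0.85×(128−0) = 0 + 108.8 = 108.8 → 109
  → #936d6d
42% tint:
  R: 255 + 0.42×(255−255) = 255 + 0 = 255 → 255
  G: 0 + 0.42×(255−0) = 0 + 107.1 = 107.1 → 107
  B: 0 + 107.1 = 107.1 → 107
  → #ff6b6b

#936d6d, #ff6b6b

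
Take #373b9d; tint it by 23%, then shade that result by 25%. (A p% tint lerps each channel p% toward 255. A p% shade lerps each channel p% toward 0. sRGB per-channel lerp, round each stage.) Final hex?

#4c4e87

#373b9d is rgb(55, 59, 157).
Lerp each channel 23% toward 255:
  R: 55 + 0.23×(255−55) = 55 + 46 = 101 → 101
  G: 59 + 0.23×(255−59) = 59 + 45.08 = 104.08 → 104
  B: 157 + 22.54 = 179.54 → 180
After the tint: rgb(101, 104, 180) = #6568b4.
Lerp each channel 25% toward 0:
  R: 101 + 0.25×(0−101) = 101 − 25.25 = 75.75 → 76
  G: 104 + 0.25×(0−104) = 104 − 26 = 78 → 78
  B: 180 + 0.25×(0−180) = 180 − 45 = 135 → 135
rgb(76, 78, 135) = #4c4e87.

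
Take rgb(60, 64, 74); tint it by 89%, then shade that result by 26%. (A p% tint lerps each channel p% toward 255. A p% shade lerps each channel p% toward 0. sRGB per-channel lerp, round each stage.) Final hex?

An 89% tint moves each channel 89% toward 255:
  R: 60 + 0.89×(255−60) = 60 + 173.55 = 233.55 → 234
  G: 64 + 0.89×(255−64) = 64 + 169.99 = 233.99 → 234
  B: 74 + 0.89×(255−74) = 74 + 161.09 = 235.09 → 235
After the tint: rgb(234, 234, 235) = #eaeaeb.
Per channel, c → c + 0.26(0 − c):
  R: 234 + 0.26×(0−234) = 234 − 60.84 = 173.16 → 173
  G: 234 − 60.84 = 173.16 → 173
  B: 235 + 0.26×(0−235) = 235 − 61.1 = 173.9 → 174
rgb(173, 173, 174) = #adadae.

#adadae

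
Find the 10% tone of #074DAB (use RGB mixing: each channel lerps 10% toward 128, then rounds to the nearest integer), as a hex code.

#1352A7

#074DAB is rgb(7, 77, 171).
A 10% tone moves each channel 10% toward 128:
  R: 7 + 12.1 = 19.1 → 19
  G: 77 + 0.1×(128−77) = 77 + 5.1 = 82.1 → 82
  B: 171 + 0.1×(128−171) = 171 − 4.3 = 166.7 → 167
rgb(19, 82, 167) = #1352A7.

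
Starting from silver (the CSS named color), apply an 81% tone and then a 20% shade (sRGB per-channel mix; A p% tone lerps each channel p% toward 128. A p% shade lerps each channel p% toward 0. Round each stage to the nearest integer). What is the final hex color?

#707070

CSS silver is rgb(192, 192, 192).
Lerp each channel 81% toward 128:
  R: 192 − 51.84 = 140.16 → 140
  G: 192 + 0.81×(128−192) = 192 − 51.84 = 140.16 → 140
  B: 192 + 0.81×(128−192) = 192 − 51.84 = 140.16 → 140
After the tone: rgb(140, 140, 140) = #8C8C8C.
A 20% shade moves each channel 20% toward 0:
  R: 140 + 0.2×(0−140) = 140 − 28 = 112 → 112
  G: 140 − 28 = 112 → 112
  B: 140 + 0.2×(0−140) = 140 − 28 = 112 → 112
rgb(112, 112, 112) = #707070.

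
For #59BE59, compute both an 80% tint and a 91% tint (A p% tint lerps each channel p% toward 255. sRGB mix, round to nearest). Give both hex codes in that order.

#DEF2DE, #F0F9F0

#59BE59 is rgb(89, 190, 89).
80% tint:
  R: 89 + 132.8 = 221.8 → 222
  G: 190 + 0.8×(255−190) = 190 + 52 = 242 → 242
  B: 89 + 0.8×(255−89) = 89 + 132.8 = 221.8 → 222
  → #DEF2DE
91% tint:
  R: 89 + 151.06 = 240.06 → 240
  G: 190 + 0.91×(255−190) = 190 + 59.15 = 249.15 → 249
  B: 89 + 151.06 = 240.06 → 240
  → #F0F9F0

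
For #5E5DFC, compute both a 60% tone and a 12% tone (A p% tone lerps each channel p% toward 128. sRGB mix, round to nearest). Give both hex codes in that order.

#5E5DFC is rgb(94, 93, 252).
60% tone:
  R: 94 + 20.4 = 114.4 → 114
  G: 93 + 0.6×(128−93) = 93 + 21 = 114 → 114
  B: 252 + 0.6×(128−252) = 252 − 74.4 = 177.6 → 178
  → #7272B2
12% tone:
  R: 94 + 0.12×(128−94) = 94 + 4.08 = 98.08 → 98
  G: 93 + 4.2 = 97.2 → 97
  B: 252 + 0.12×(128−252) = 252 − 14.88 = 237.12 → 237
  → #6261ED

#7272B2, #6261ED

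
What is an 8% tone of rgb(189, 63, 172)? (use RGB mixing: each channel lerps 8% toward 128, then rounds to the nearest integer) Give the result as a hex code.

#b844a8

Per channel, c → c + 0.08(128 − c):
  R: 189 + 0.08×(128−189) = 189 − 4.88 = 184.12 → 184
  G: 63 + 0.08×(128−63) = 63 + 5.2 = 68.2 → 68
  B: 172 + 0.08×(128−172) = 172 − 3.52 = 168.48 → 168
rgb(184, 68, 168) = #b844a8.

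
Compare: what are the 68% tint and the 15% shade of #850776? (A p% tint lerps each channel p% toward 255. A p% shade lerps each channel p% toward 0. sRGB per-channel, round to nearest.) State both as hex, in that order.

#850776 is rgb(133, 7, 118).
68% tint:
  R: 133 + 82.96 = 215.96 → 216
  G: 7 + 0.68×(255−7) = 7 + 168.64 = 175.64 → 176
  B: 118 + 0.68×(255−118) = 118 + 93.16 = 211.16 → 211
  → #D8B0D3
15% shade:
  R: 133 − 19.95 = 113.05 → 113
  G: 7 − 1.05 = 5.95 → 6
  B: 118 − 17.7 = 100.3 → 100
  → #710664

#D8B0D3, #710664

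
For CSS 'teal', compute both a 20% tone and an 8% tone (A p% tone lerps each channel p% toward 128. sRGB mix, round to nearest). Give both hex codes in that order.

CSS teal is rgb(0, 128, 128).
20% tone:
  R: 0 + 0.2×(128−0) = 0 + 25.6 = 25.6 → 26
  G: 128 + 0 = 128 → 128
  B: 128 + 0.2×(128−128) = 128 + 0 = 128 → 128
  → #1a8080
8% tone:
  R: 0 + 0.08×(128−0) = 0 + 10.24 = 10.24 → 10
  G: 128 + 0 = 128 → 128
  B: 128 + 0.08×(128−128) = 128 + 0 = 128 → 128
  → #0a8080

#1a8080, #0a8080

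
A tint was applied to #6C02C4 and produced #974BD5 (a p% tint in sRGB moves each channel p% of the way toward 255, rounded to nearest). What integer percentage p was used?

#6C02C4 is rgb(108, 2, 196); #974BD5 is rgb(151, 75, 213).
On the G channel (widest range): 75 ≈ 2 + (p/100)(255 − 2), so p ≈ 100×(75 − 2)/(255 − 2) = 7300/253 = 28.85.
p = 29 reproduces all three channels after rounding.

29%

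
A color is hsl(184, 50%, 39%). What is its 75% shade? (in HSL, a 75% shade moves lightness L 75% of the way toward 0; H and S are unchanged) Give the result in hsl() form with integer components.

hsl(184, 50%, 10%)

L moves 75% from 39 toward 0: 39 − 29.25 = 9.75 → 10.
H and S are unchanged.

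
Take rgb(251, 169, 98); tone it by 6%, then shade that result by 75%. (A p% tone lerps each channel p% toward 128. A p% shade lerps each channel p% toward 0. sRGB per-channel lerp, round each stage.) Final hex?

Per channel, c → c + 0.06(128 − c):
  R: 251 + 0.06×(128−251) = 251 − 7.38 = 243.62 → 244
  G: 169 − 2.46 = 166.54 → 167
  B: 98 + 1.8 = 99.8 → 100
After the tone: rgb(244, 167, 100) = #F4A764.
A 75% shade moves each channel 75% toward 0:
  R: 244 − 183 = 61 → 61
  G: 167 + 0.75×(0−167) = 167 − 125.25 = 41.75 → 42
  B: 100 − 75 = 25 → 25
rgb(61, 42, 25) = #3D2A19.

#3D2A19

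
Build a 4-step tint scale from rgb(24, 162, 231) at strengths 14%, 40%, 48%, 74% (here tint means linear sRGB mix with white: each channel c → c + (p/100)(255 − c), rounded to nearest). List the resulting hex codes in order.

14%: (24 + 32.34 = 56.34→56, 162 + 13.02 = 175.02→175, 231 + 3.36 = 234.36→234) → #38AFEA
40%: (24 + 92.4 = 116.4→116, 162 + 37.2 = 199.2→199, 231 + 9.6 = 240.6→241) → #74C7F1
48%: (24 + 110.88 = 134.88→135, 162 + 44.64 = 206.64→207, 231 + 11.52 = 242.52→243) → #87CFF3
74%: (24 + 170.94 = 194.94→195, 162 + 68.82 = 230.82→231, 231 + 17.76 = 248.76→249) → #C3E7F9

#38AFEA, #74C7F1, #87CFF3, #C3E7F9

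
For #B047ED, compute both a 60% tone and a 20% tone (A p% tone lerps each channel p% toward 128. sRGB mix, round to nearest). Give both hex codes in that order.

#B047ED is rgb(176, 71, 237).
60% tone:
  R: 176 + 0.6×(128−176) = 176 − 28.8 = 147.2 → 147
  G: 71 + 0.6×(128−71) = 71 + 34.2 = 105.2 → 105
  B: 237 + 0.6×(128−237) = 237 − 65.4 = 171.6 → 172
  → #9369AC
20% tone:
  R: 176 + 0.2×(128−176) = 176 − 9.6 = 166.4 → 166
  G: 71 + 0.2×(128−71) = 71 + 11.4 = 82.4 → 82
  B: 237 − 21.8 = 215.2 → 215
  → #A652D7

#9369AC, #A652D7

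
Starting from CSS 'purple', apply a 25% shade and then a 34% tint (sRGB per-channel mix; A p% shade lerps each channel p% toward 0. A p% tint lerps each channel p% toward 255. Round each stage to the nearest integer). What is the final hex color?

#965796

CSS purple is rgb(128, 0, 128).
Lerp each channel 25% toward 0:
  R: 128 + 0.25×(0−128) = 128 − 32 = 96 → 96
  G: 0 + 0.25×(0−0) = 0 + 0 = 0 → 0
  B: 128 + 0.25×(0−128) = 128 − 32 = 96 → 96
After the shade: rgb(96, 0, 96) = #600060.
Lerp each channel 34% toward 255:
  R: 96 + 0.34×(255−96) = 96 + 54.06 = 150.06 → 150
  G: 0 + 86.7 = 86.7 → 87
  B: 96 + 0.34×(255−96) = 96 + 54.06 = 150.06 → 150
rgb(150, 87, 150) = #965796.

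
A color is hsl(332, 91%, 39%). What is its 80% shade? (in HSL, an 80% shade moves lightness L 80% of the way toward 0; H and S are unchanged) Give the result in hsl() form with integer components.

L moves 80% from 39 toward 0: 39 − 31.2 = 7.8 → 8.
H and S are unchanged.

hsl(332, 91%, 8%)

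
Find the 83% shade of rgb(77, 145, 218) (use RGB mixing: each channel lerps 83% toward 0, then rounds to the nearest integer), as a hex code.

#0D1925

Per channel, c → c + 0.83(0 − c):
  R: 77 + 0.83×(0−77) = 77 − 63.91 = 13.09 → 13
  G: 145 + 0.83×(0−145) = 145 − 120.35 = 24.65 → 25
  B: 218 − 180.94 = 37.06 → 37
rgb(13, 25, 37) = #0D1925.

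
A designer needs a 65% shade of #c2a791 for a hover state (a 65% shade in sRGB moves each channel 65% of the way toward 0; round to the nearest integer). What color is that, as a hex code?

#c2a791 is rgb(194, 167, 145).
A 65% shade moves each channel 65% toward 0:
  R: 194 − 126.1 = 67.9 → 68
  G: 167 + 0.65×(0−167) = 167 − 108.55 = 58.45 → 58
  B: 145 + 0.65×(0−145) = 145 − 94.25 = 50.75 → 51
rgb(68, 58, 51) = #443a33.

#443a33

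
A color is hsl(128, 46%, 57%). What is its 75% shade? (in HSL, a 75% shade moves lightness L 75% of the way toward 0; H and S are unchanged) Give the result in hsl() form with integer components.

L moves 75% from 57 toward 0: 57 − 42.75 = 14.25 → 14.
H and S are unchanged.

hsl(128, 46%, 14%)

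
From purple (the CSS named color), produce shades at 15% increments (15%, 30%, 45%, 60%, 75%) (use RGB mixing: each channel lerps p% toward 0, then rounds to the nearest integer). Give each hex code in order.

CSS purple is rgb(128, 0, 128).
15%: (128 − 19.2 = 108.8→109, 0→0, 128 − 19.2 = 108.8→109) → #6d006d
30%: (128 − 38.4 = 89.6→90, 0→0, 128 − 38.4 = 89.6→90) → #5a005a
45%: (128 − 57.6 = 70.4→70, 0→0, 128 − 57.6 = 70.4→70) → #460046
60%: (128 − 76.8 = 51.2→51, 0→0, 128 − 76.8 = 51.2→51) → #330033
75%: (128 − 96 = 32→32, 0→0, 128 − 96 = 32→32) → #200020

#6d006d, #5a005a, #460046, #330033, #200020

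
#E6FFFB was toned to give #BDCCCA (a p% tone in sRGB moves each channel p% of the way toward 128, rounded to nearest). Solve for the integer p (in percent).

#E6FFFB is rgb(230, 255, 251); #BDCCCA is rgb(189, 204, 202).
On the G channel (widest range): 204 ≈ 255 + (p/100)(128 − 255), so p ≈ 100×(204 − 255)/(128 − 255) = -5100/-127 = 40.16.
p = 40 reproduces all three channels after rounding.

40%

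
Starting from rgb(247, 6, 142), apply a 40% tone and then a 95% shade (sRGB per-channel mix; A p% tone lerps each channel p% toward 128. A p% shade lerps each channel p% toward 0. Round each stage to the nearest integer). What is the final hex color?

#0A0307

Lerp each channel 40% toward 128:
  R: 247 + 0.4×(128−247) = 247 − 47.6 = 199.4 → 199
  G: 6 + 0.4×(128−6) = 6 + 48.8 = 54.8 → 55
  B: 142 + 0.4×(128−142) = 142 − 5.6 = 136.4 → 136
After the tone: rgb(199, 55, 136) = #C73788.
Per channel, c → c + 0.95(0 − c):
  R: 199 − 189.05 = 9.95 → 10
  G: 55 + 0.95×(0−55) = 55 − 52.25 = 2.75 → 3
  B: 136 − 129.2 = 6.8 → 7
rgb(10, 3, 7) = #0A0307.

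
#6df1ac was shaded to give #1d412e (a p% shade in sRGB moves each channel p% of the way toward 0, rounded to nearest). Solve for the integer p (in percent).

#6df1ac is rgb(109, 241, 172); #1d412e is rgb(29, 65, 46).
On the G channel (widest range): 65 ≈ 241 + (p/100)(0 − 241), so p ≈ 100×(65 − 241)/(0 − 241) = -17600/-241 = 73.03.
p = 73 reproduces all three channels after rounding.

73%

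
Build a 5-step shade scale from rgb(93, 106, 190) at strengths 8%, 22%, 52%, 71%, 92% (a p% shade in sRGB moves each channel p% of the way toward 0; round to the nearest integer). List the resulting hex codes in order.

#5662af, #495394, #2d335b, #1b1f37, #07080f

8%: (93 − 7.44 = 85.56→86, 106 − 8.48 = 97.52→98, 190 − 15.2 = 174.8→175) → #5662af
22%: (93 − 20.46 = 72.54→73, 106 − 23.32 = 82.68→83, 190 − 41.8 = 148.2→148) → #495394
52%: (93 − 48.36 = 44.64→45, 106 − 55.12 = 50.88→51, 190 − 98.8 = 91.2→91) → #2d335b
71%: (93 − 66.03 = 26.97→27, 106 − 75.26 = 30.74→31, 190 − 134.9 = 55.1→55) → #1b1f37
92%: (93 − 85.56 = 7.44→7, 106 − 97.52 = 8.48→8, 190 − 174.8 = 15.2→15) → #07080f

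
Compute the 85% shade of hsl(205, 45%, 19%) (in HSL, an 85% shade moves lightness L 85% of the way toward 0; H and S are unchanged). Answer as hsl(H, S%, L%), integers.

hsl(205, 45%, 3%)

L moves 85% from 19 toward 0: 19 − 16.15 = 2.85 → 3.
H and S are unchanged.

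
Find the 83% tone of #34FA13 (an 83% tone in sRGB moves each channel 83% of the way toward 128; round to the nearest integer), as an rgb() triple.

#34FA13 is rgb(52, 250, 19).
An 83% tone moves each channel 83% toward 128:
  R: 52 + 0.83×(128−52) = 52 + 63.08 = 115.08 → 115
  G: 250 − 101.26 = 148.74 → 149
  B: 19 + 90.47 = 109.47 → 109

rgb(115, 149, 109)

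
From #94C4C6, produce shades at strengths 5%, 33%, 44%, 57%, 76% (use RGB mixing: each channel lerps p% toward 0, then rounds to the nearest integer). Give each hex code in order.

#94C4C6 is rgb(148, 196, 198).
5%: (148 − 7.4 = 140.6→141, 196 − 9.8 = 186.2→186, 198 − 9.9 = 188.1→188) → #8DBABC
33%: (148 − 48.84 = 99.16→99, 196 − 64.68 = 131.32→131, 198 − 65.34 = 132.66→133) → #638385
44%: (148 − 65.12 = 82.88→83, 196 − 86.24 = 109.76→110, 198 − 87.12 = 110.88→111) → #536E6F
57%: (148 − 84.36 = 63.64→64, 196 − 111.72 = 84.28→84, 198 − 112.86 = 85.14→85) → #405455
76%: (148 − 112.48 = 35.52→36, 196 − 148.96 = 47.04→47, 198 − 150.48 = 47.52→48) → #242F30

#8DBABC, #638385, #536E6F, #405455, #242F30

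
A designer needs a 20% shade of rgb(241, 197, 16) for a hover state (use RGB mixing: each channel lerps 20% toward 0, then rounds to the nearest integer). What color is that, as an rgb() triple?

rgb(193, 158, 13)

Lerp each channel 20% toward 0:
  R: 241 + 0.2×(0−241) = 241 − 48.2 = 192.8 → 193
  G: 197 + 0.2×(0−197) = 197 − 39.4 = 157.6 → 158
  B: 16 − 3.2 = 12.8 → 13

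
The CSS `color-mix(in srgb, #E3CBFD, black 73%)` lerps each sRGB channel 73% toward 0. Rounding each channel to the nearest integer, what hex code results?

#3D3744

#E3CBFD is rgb(227, 203, 253).
Per channel, c → c + 0.73(0 − c):
  R: 227 + 0.73×(0−227) = 227 − 165.71 = 61.29 → 61
  G: 203 − 148.19 = 54.81 → 55
  B: 253 + 0.73×(0−253) = 253 − 184.69 = 68.31 → 68
rgb(61, 55, 68) = #3D3744.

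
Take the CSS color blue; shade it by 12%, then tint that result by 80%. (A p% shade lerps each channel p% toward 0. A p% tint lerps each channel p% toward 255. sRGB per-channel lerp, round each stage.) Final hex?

#ccccf9

CSS blue is rgb(0, 0, 255).
Per channel, c → c + 0.12(0 − c):
  R: 0 + 0.12×(0−0) = 0 + 0 = 0 → 0
  G: 0 + 0 = 0 → 0
  B: 255 + 0.12×(0−255) = 255 − 30.6 = 224.4 → 224
After the shade: rgb(0, 0, 224) = #0000e0.
Per channel, c → c + 0.8(255 − c):
  R: 0 + 204 = 204 → 204
  G: 0 + 0.8×(255−0) = 0 + 204 = 204 → 204
  B: 224 + 24.8 = 248.8 → 249
rgb(204, 204, 249) = #ccccf9.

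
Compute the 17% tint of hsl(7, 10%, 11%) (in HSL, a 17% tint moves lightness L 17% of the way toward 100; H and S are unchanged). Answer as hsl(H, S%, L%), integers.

hsl(7, 10%, 26%)

L moves 17% from 11 toward 100: 11 + 15.13 = 26.13 → 26.
H and S are unchanged.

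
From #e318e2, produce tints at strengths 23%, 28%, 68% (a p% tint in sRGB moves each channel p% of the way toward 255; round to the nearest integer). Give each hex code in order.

#e94de9, #eb59ea, #f6b5f6

#e318e2 is rgb(227, 24, 226).
23%: (227 + 6.44 = 233.44→233, 24 + 53.13 = 77.13→77, 226 + 6.67 = 232.67→233) → #e94de9
28%: (227 + 7.84 = 234.84→235, 24 + 64.68 = 88.68→89, 226 + 8.12 = 234.12→234) → #eb59ea
68%: (227 + 19.04 = 246.04→246, 24 + 157.08 = 181.08→181, 226 + 19.72 = 245.72→246) → #f6b5f6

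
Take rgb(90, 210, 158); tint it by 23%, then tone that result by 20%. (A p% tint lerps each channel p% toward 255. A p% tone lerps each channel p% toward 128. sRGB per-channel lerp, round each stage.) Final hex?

Per channel, c → c + 0.23(255 − c):
  R: 90 + 0.23×(255−90) = 90 + 37.95 = 127.95 → 128
  G: 210 + 0.23×(255−210) = 210 + 10.35 = 220.35 → 220
  B: 158 + 22.31 = 180.31 → 180
After the tint: rgb(128, 220, 180) = #80DCB4.
A 20% tone moves each channel 20% toward 128:
  R: 128 + 0 = 128 → 128
  G: 220 + 0.2×(128−220) = 220 − 18.4 = 201.6 → 202
  B: 180 + 0.2×(128−180) = 180 − 10.4 = 169.6 → 170
rgb(128, 202, 170) = #80CAAA.

#80CAAA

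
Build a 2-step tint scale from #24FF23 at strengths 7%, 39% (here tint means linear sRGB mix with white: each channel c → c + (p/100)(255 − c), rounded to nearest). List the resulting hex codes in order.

#33FF32, #79FF79

#24FF23 is rgb(36, 255, 35).
7%: (36 + 15.33 = 51.33→51, 255→255, 35 + 15.4 = 50.4→50) → #33FF32
39%: (36 + 85.41 = 121.41→121, 255→255, 35 + 85.8 = 120.8→121) → #79FF79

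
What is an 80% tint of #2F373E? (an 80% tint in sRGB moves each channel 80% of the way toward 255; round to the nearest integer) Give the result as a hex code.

#D5D7D8

#2F373E is rgb(47, 55, 62).
Per channel, c → c + 0.8(255 − c):
  R: 47 + 0.8×(255−47) = 47 + 166.4 = 213.4 → 213
  G: 55 + 160 = 215 → 215
  B: 62 + 0.8×(255−62) = 62 + 154.4 = 216.4 → 216
rgb(213, 215, 216) = #D5D7D8.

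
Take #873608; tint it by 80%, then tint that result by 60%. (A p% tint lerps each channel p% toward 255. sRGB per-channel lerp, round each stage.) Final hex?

#f5efeb

#873608 is rgb(135, 54, 8).
An 80% tint moves each channel 80% toward 255:
  R: 135 + 0.8×(255−135) = 135 + 96 = 231 → 231
  G: 54 + 160.8 = 214.8 → 215
  B: 8 + 0.8×(255−8) = 8 + 197.6 = 205.6 → 206
After the tint: rgb(231, 215, 206) = #e7d7ce.
A 60% tint moves each channel 60% toward 255:
  R: 231 + 0.6×(255−231) = 231 + 14.4 = 245.4 → 245
  G: 215 + 24 = 239 → 239
  B: 206 + 0.6×(255−206) = 206 + 29.4 = 235.4 → 235
rgb(245, 239, 235) = #f5efeb.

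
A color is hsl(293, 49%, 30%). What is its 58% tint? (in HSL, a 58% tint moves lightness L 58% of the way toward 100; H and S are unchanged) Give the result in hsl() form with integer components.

L moves 58% from 30 toward 100: 30 + 40.6 = 70.6 → 71.
H and S are unchanged.

hsl(293, 49%, 71%)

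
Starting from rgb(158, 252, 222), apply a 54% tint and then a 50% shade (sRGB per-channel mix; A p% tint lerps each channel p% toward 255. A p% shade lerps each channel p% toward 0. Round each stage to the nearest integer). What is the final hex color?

Lerp each channel 54% toward 255:
  R: 158 + 0.54×(255−158) = 158 + 52.38 = 210.38 → 210
  G: 252 + 0.54×(255−252) = 252 + 1.62 = 253.62 → 254
  B: 222 + 0.54×(255−222) = 222 + 17.82 = 239.82 → 240
After the tint: rgb(210, 254, 240) = #D2FEF0.
Lerp each channel 50% toward 0:
  R: 210 + 0.5×(0−210) = 210 − 105 = 105 → 105
  G: 254 + 0.5×(0−254) = 254 − 127 = 127 → 127
  B: 240 + 0.5×(0−240) = 240 − 120 = 120 → 120
rgb(105, 127, 120) = #697F78.

#697F78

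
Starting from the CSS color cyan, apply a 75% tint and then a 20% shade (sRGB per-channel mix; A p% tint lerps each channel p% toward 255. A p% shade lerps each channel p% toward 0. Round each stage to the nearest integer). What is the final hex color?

#99CCCC

CSS cyan is rgb(0, 255, 255).
A 75% tint moves each channel 75% toward 255:
  R: 0 + 0.75×(255−0) = 0 + 191.25 = 191.25 → 191
  G: 255 + 0 = 255 → 255
  B: 255 + 0 = 255 → 255
After the tint: rgb(191, 255, 255) = #BFFFFF.
Per channel, c → c + 0.2(0 − c):
  R: 191 + 0.2×(0−191) = 191 − 38.2 = 152.8 → 153
  G: 255 + 0.2×(0−255) = 255 − 51 = 204 → 204
  B: 255 − 51 = 204 → 204
rgb(153, 204, 204) = #99CCCC.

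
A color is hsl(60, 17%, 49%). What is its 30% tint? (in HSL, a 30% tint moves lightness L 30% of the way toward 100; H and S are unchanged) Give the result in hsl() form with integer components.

L moves 30% from 49 toward 100: 49 + 15.3 = 64.3 → 64.
H and S are unchanged.

hsl(60, 17%, 64%)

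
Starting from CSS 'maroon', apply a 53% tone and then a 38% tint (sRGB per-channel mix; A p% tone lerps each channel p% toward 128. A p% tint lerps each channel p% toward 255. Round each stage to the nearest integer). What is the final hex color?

#b08b8b

CSS maroon is rgb(128, 0, 0).
A 53% tone moves each channel 53% toward 128:
  R: 128 + 0 = 128 → 128
  G: 0 + 0.53×(128−0) = 0 + 67.84 = 67.84 → 68
  B: 0 + 0.53×(128−0) = 0 + 67.84 = 67.84 → 68
After the tone: rgb(128, 68, 68) = #804444.
Per channel, c → c + 0.38(255 − c):
  R: 128 + 48.26 = 176.26 → 176
  G: 68 + 0.38×(255−68) = 68 + 71.06 = 139.06 → 139
  B: 68 + 71.06 = 139.06 → 139
rgb(176, 139, 139) = #b08b8b.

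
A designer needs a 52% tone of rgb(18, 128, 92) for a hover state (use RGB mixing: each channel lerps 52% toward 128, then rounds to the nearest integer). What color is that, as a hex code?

Lerp each channel 52% toward 128:
  R: 18 + 0.52×(128−18) = 18 + 57.2 = 75.2 → 75
  G: 128 + 0.52×(128−128) = 128 + 0 = 128 → 128
  B: 92 + 18.72 = 110.72 → 111
rgb(75, 128, 111) = #4B806F.

#4B806F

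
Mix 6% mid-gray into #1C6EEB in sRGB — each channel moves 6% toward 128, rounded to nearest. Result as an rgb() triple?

rgb(34, 111, 229)

#1C6EEB is rgb(28, 110, 235).
Lerp each channel 6% toward 128:
  R: 28 + 0.06×(128−28) = 28 + 6 = 34 → 34
  G: 110 + 0.06×(128−110) = 110 + 1.08 = 111.08 → 111
  B: 235 + 0.06×(128−235) = 235 − 6.42 = 228.58 → 229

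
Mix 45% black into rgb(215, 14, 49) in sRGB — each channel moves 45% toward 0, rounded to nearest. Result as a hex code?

#76081B

A 45% shade moves each channel 45% toward 0:
  R: 215 − 96.75 = 118.25 → 118
  G: 14 − 6.3 = 7.7 → 8
  B: 49 + 0.45×(0−49) = 49 − 22.05 = 26.95 → 27
rgb(118, 8, 27) = #76081B.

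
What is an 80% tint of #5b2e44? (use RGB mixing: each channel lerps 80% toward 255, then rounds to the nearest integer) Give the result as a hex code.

#ded5da

#5b2e44 is rgb(91, 46, 68).
Per channel, c → c + 0.8(255 − c):
  R: 91 + 0.8×(255−91) = 91 + 131.2 = 222.2 → 222
  G: 46 + 0.8×(255−46) = 46 + 167.2 = 213.2 → 213
  B: 68 + 0.8×(255−68) = 68 + 149.6 = 217.6 → 218
rgb(222, 213, 218) = #ded5da.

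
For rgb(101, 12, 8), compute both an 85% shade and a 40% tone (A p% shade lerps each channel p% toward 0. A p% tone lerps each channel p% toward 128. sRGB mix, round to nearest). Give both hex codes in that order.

85% shade:
  R: 101 + 0.85×(0−101) = 101 − 85.85 = 15.15 → 15
  G: 12 + 0.85×(0−12) = 12 − 10.2 = 1.8 → 2
  B: 8 − 6.8 = 1.2 → 1
  → #0f0201
40% tone:
  R: 101 + 10.8 = 111.8 → 112
  G: 12 + 0.4×(128−12) = 12 + 46.4 = 58.4 → 58
  B: 8 + 48 = 56 → 56
  → #703a38

#0f0201, #703a38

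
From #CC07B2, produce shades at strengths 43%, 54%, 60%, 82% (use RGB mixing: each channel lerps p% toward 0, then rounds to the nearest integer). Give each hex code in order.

#CC07B2 is rgb(204, 7, 178).
43%: (204 − 87.72 = 116.28→116, 7 − 3.01 = 3.99→4, 178 − 76.54 = 101.46→101) → #740465
54%: (204 − 110.16 = 93.84→94, 7 − 3.78 = 3.22→3, 178 − 96.12 = 81.88→82) → #5E0352
60%: (204 − 122.4 = 81.6→82, 7 − 4.2 = 2.8→3, 178 − 106.8 = 71.2→71) → #520347
82%: (204 − 167.28 = 36.72→37, 7 − 5.74 = 1.26→1, 178 − 145.96 = 32.04→32) → #250120

#740465, #5E0352, #520347, #250120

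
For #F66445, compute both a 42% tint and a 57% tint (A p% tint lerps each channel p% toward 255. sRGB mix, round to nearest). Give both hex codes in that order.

#F66445 is rgb(246, 100, 69).
42% tint:
  R: 246 + 0.42×(255−246) = 246 + 3.78 = 249.78 → 250
  G: 100 + 65.1 = 165.1 → 165
  B: 69 + 78.12 = 147.12 → 147
  → #FAA593
57% tint:
  R: 246 + 0.57×(255−246) = 246 + 5.13 = 251.13 → 251
  G: 100 + 88.35 = 188.35 → 188
  B: 69 + 106.02 = 175.02 → 175
  → #FBBCAF

#FAA593, #FBBCAF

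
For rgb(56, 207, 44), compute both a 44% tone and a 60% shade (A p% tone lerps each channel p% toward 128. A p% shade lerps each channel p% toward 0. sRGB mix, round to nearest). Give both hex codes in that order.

#58ac51, #165312

44% tone:
  R: 56 + 31.68 = 87.68 → 88
  G: 207 + 0.44×(128−207) = 207 − 34.76 = 172.24 → 172
  B: 44 + 36.96 = 80.96 → 81
  → #58ac51
60% shade:
  R: 56 − 33.6 = 22.4 → 22
  G: 207 − 124.2 = 82.8 → 83
  B: 44 − 26.4 = 17.6 → 18
  → #165312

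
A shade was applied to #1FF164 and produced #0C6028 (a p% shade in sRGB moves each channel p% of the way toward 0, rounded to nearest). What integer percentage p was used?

#1FF164 is rgb(31, 241, 100); #0C6028 is rgb(12, 96, 40).
On the G channel (widest range): 96 ≈ 241 + (p/100)(0 − 241), so p ≈ 100×(96 − 241)/(0 − 241) = -14500/-241 = 60.17.
p = 60 reproduces all three channels after rounding.

60%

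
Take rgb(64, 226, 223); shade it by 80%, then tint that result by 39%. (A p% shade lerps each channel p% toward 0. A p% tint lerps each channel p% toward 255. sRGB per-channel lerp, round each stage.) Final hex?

An 80% shade moves each channel 80% toward 0:
  R: 64 + 0.8×(0−64) = 64 − 51.2 = 12.8 → 13
  G: 226 + 0.8×(0−226) = 226 − 180.8 = 45.2 → 45
  B: 223 + 0.8×(0−223) = 223 − 178.4 = 44.6 → 45
After the shade: rgb(13, 45, 45) = #0D2D2D.
Per channel, c → c + 0.39(255 − c):
  R: 13 + 94.38 = 107.38 → 107
  G: 45 + 81.9 = 126.9 → 127
  B: 45 + 0.39×(255−45) = 45 + 81.9 = 126.9 → 127
rgb(107, 127, 127) = #6B7F7F.

#6B7F7F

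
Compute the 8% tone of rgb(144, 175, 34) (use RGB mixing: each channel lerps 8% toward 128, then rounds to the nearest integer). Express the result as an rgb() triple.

rgb(143, 171, 42)

Lerp each channel 8% toward 128:
  R: 144 + 0.08×(128−144) = 144 − 1.28 = 142.72 → 143
  G: 175 + 0.08×(128−175) = 175 − 3.76 = 171.24 → 171
  B: 34 + 7.52 = 41.52 → 42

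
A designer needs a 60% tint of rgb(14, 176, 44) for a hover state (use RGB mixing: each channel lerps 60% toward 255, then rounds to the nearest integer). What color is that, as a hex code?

#9FDFAB

Lerp each channel 60% toward 255:
  R: 14 + 0.6×(255−14) = 14 + 144.6 = 158.6 → 159
  G: 176 + 0.6×(255−176) = 176 + 47.4 = 223.4 → 223
  B: 44 + 0.6×(255−44) = 44 + 126.6 = 170.6 → 171
rgb(159, 223, 171) = #9FDFAB.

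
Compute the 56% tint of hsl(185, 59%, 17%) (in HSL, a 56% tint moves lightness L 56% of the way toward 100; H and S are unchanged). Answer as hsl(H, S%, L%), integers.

L moves 56% from 17 toward 100: 17 + 46.48 = 63.48 → 63.
H and S are unchanged.

hsl(185, 59%, 63%)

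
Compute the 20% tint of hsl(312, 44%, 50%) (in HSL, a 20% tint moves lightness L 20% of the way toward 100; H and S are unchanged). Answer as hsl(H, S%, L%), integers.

hsl(312, 44%, 60%)

L moves 20% from 50 toward 100: 50 + 10 = 60 → 60.
H and S are unchanged.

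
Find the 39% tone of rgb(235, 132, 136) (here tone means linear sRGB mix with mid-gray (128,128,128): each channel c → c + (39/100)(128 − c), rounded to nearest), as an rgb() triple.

A 39% tone moves each channel 39% toward 128:
  R: 235 − 41.73 = 193.27 → 193
  G: 132 + 0.39×(128−132) = 132 − 1.56 = 130.44 → 130
  B: 136 + 0.39×(128−136) = 136 − 3.12 = 132.88 → 133

rgb(193, 130, 133)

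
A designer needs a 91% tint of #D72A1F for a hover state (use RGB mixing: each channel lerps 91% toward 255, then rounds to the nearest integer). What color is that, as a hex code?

#D72A1F is rgb(215, 42, 31).
Lerp each channel 91% toward 255:
  R: 215 + 36.4 = 251.4 → 251
  G: 42 + 0.91×(255−42) = 42 + 193.83 = 235.83 → 236
  B: 31 + 0.91×(255−31) = 31 + 203.84 = 234.84 → 235
rgb(251, 236, 235) = #FBECEB.

#FBECEB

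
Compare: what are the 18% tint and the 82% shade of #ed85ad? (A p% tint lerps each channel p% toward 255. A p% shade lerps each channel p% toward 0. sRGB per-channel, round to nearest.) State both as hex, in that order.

#f09bbc, #2b181f

#ed85ad is rgb(237, 133, 173).
18% tint:
  R: 237 + 0.18×(255−237) = 237 + 3.24 = 240.24 → 240
  G: 133 + 21.96 = 154.96 → 155
  B: 173 + 0.18×(255−173) = 173 + 14.76 = 187.76 → 188
  → #f09bbc
82% shade:
  R: 237 − 194.34 = 42.66 → 43
  G: 133 + 0.82×(0−133) = 133 − 109.06 = 23.94 → 24
  B: 173 − 141.86 = 31.14 → 31
  → #2b181f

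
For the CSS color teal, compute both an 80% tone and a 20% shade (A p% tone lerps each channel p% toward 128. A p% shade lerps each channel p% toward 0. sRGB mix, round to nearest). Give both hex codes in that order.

CSS teal is rgb(0, 128, 128).
80% tone:
  R: 0 + 0.8×(128−0) = 0 + 102.4 = 102.4 → 102
  G: 128 + 0.8×(128−128) = 128 + 0 = 128 → 128
  B: 128 + 0.8×(128−128) = 128 + 0 = 128 → 128
  → #668080
20% shade:
  R: 0 + 0.2×(0−0) = 0 + 0 = 0 → 0
  G: 128 + 0.2×(0−128) = 128 − 25.6 = 102.4 → 102
  B: 128 + 0.2×(0−128) = 128 − 25.6 = 102.4 → 102
  → #006666

#668080, #006666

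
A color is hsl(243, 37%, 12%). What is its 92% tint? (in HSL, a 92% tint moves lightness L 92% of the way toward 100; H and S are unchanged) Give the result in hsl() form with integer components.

hsl(243, 37%, 93%)

L moves 92% from 12 toward 100: 12 + 80.96 = 92.96 → 93.
H and S are unchanged.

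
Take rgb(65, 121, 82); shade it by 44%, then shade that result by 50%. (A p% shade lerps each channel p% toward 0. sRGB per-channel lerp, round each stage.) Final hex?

#122217

Lerp each channel 44% toward 0:
  R: 65 + 0.44×(0−65) = 65 − 28.6 = 36.4 → 36
  G: 121 + 0.44×(0−121) = 121 − 53.24 = 67.76 → 68
  B: 82 + 0.44×(0−82) = 82 − 36.08 = 45.92 → 46
After the shade: rgb(36, 68, 46) = #24442e.
Lerp each channel 50% toward 0:
  R: 36 + 0.5×(0−36) = 36 − 18 = 18 → 18
  G: 68 + 0.5×(0−68) = 68 − 34 = 34 → 34
  B: 46 − 23 = 23 → 23
rgb(18, 34, 23) = #122217.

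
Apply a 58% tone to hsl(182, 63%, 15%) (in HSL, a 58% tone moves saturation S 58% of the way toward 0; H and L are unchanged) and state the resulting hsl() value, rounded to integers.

hsl(182, 26%, 15%)

S moves 58% from 63 toward 0: 63 − 36.54 = 26.46 → 26.
H and L are unchanged.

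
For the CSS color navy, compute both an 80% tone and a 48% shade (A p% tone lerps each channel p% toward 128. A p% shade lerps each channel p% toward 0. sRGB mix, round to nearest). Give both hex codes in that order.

#666680, #000043

CSS navy is rgb(0, 0, 128).
80% tone:
  R: 0 + 102.4 = 102.4 → 102
  G: 0 + 102.4 = 102.4 → 102
  B: 128 + 0 = 128 → 128
  → #666680
48% shade:
  R: 0 + 0.48×(0−0) = 0 + 0 = 0 → 0
  G: 0 + 0.48×(0−0) = 0 + 0 = 0 → 0
  B: 128 + 0.48×(0−128) = 128 − 61.44 = 66.56 → 67
  → #000043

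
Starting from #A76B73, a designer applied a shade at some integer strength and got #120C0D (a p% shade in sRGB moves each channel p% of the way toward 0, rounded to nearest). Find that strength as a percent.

89%

#A76B73 is rgb(167, 107, 115); #120C0D is rgb(18, 12, 13).
On the R channel (widest range): 18 ≈ 167 + (p/100)(0 − 167), so p ≈ 100×(18 − 167)/(0 − 167) = -14900/-167 = 89.22.
p = 89 reproduces all three channels after rounding.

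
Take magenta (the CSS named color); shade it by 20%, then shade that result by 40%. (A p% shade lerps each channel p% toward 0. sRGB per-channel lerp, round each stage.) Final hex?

#7A007A

CSS magenta is rgb(255, 0, 255).
Per channel, c → c + 0.2(0 − c):
  R: 255 − 51 = 204 → 204
  G: 0 + 0.2×(0−0) = 0 + 0 = 0 → 0
  B: 255 + 0.2×(0−255) = 255 − 51 = 204 → 204
After the shade: rgb(204, 0, 204) = #CC00CC.
Per channel, c → c + 0.4(0 − c):
  R: 204 − 81.6 = 122.4 → 122
  G: 0 + 0 = 0 → 0
  B: 204 − 81.6 = 122.4 → 122
rgb(122, 0, 122) = #7A007A.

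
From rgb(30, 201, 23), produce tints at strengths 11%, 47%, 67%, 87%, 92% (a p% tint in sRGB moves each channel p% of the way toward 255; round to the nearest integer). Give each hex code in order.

11%: (30 + 24.75 = 54.75→55, 201 + 5.94 = 206.94→207, 23 + 25.52 = 48.52→49) → #37cf31
47%: (30 + 105.75 = 135.75→136, 201 + 25.38 = 226.38→226, 23 + 109.04 = 132.04→132) → #88e284
67%: (30 + 150.75 = 180.75→181, 201 + 36.18 = 237.18→237, 23 + 155.44 = 178.44→178) → #b5edb2
87%: (30 + 195.75 = 225.75→226, 201 + 46.98 = 247.98→248, 23 + 201.84 = 224.84→225) → #e2f8e1
92%: (30 + 207 = 237→237, 201 + 49.68 = 250.68→251, 23 + 213.44 = 236.44→236) → #edfbec

#37cf31, #88e284, #b5edb2, #e2f8e1, #edfbec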